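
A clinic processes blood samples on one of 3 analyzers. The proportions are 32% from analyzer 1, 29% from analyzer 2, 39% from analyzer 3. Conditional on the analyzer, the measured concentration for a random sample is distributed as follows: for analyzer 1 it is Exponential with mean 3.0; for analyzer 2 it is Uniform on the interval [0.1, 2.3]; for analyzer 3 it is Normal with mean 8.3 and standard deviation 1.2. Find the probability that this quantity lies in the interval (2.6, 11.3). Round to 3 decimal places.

Conditional on each analyzer, P(2.6 < X < 11.3): 1: 0.397221; 2: 0; 3: 0.993789.
By total probability, P(2.6 < X < 11.3) = 0.32·0.397221 + 0.29·0 + 0.39·0.993789 = 0.514689.

0.515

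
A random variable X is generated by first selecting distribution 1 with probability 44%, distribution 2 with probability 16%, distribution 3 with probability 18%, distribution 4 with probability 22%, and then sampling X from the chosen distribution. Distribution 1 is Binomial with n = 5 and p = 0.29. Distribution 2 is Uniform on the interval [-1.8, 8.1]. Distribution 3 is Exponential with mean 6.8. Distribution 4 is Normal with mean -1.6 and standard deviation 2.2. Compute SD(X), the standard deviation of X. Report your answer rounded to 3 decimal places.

4.300

Per component, 1: μ=1.45, E[X²]=3.132; 2: μ=3.15, E[X²]=18.09; 3: μ=6.8, E[X²]=92.48; 4: μ=-1.6, E[X²]=7.4.
E[X] = 0.44·1.45 + 0.16·3.15 + 0.18·6.8 + 0.22·-1.6 = 2.014.
E[X²] = 0.44·3.132 + 0.16·18.09 + 0.18·92.48 + 0.22·7.4 = 22.5469.
Var(X) = E[X²] − (E[X])² = 22.5469 − 4.0562 = 18.4907.
SD(X) = √18.4907 = 4.30008.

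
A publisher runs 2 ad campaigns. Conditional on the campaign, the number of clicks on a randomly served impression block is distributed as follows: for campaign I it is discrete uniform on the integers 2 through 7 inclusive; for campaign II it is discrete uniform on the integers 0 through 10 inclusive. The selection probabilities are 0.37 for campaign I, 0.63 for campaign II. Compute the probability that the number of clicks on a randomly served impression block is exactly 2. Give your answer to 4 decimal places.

0.1189

Conditional on each campaign, P(X = 2): I: 0.166667; II: 0.0909091.
By total probability, P(X = 2) = 0.37·0.166667 + 0.63·0.0909091 = 0.118939.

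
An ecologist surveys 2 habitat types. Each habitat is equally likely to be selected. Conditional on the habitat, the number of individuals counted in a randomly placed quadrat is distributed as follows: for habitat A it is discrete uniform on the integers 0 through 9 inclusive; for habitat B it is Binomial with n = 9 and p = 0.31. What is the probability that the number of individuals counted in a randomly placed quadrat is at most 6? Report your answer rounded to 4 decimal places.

0.8474

Conditional on each habitat, P(X ≤ 6): A: 0.7; B: 0.994728.
By total probability, P(X ≤ 6) = 0.5·0.7 + 0.5·0.994728 = 0.847364.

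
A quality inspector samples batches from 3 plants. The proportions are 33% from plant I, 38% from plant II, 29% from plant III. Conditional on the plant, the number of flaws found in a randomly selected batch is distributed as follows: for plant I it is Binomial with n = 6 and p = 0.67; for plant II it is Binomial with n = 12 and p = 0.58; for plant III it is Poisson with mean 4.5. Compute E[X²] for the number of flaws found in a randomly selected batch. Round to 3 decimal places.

For each component E[X²] = Var + (mean)², giving I: 17.487; II: 51.3648; III: 24.75.
Overall E[X²] = 0.33·17.487 + 0.38·51.3648 + 0.29·24.75 = 32.4668.

32.467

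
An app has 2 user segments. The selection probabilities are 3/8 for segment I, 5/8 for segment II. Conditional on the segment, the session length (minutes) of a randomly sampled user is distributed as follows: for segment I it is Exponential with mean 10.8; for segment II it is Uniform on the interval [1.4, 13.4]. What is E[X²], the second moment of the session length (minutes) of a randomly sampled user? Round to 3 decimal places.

129.205

For each component E[X²] = Var + (mean)², giving I: 233.28; II: 66.76.
Overall E[X²] = 0.375·233.28 + 0.625·66.76 = 129.205.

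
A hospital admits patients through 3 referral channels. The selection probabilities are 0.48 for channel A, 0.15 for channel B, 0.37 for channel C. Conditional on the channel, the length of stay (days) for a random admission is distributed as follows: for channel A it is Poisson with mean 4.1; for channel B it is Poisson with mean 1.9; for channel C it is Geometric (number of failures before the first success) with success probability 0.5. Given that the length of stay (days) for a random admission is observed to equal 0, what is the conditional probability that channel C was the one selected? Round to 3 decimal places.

0.859

Likelihoods P(X=0 | ·): A: 0.0165727; B: 0.149569; C: 0.5.
Posterior ∝ prior × likelihood. Numerator for C: 0.37·0.5 = 0.185.
Normalizing constant: 0.48·0.0165727 + 0.15·0.149569 + 0.37·0.5 = 0.21539.
P(C | observation) = 0.185 / 0.21539 = 0.858906.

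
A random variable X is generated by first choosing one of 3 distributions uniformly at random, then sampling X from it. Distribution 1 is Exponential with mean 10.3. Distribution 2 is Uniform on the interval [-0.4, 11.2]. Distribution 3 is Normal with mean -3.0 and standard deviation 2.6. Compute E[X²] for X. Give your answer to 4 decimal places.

89.4378

For each component E[X²] = Var + (mean)², giving 1: 212.18; 2: 40.3733; 3: 15.76.
Overall E[X²] = 0.333333·212.18 + 0.333333·40.3733 + 0.333333·15.76 = 89.4378.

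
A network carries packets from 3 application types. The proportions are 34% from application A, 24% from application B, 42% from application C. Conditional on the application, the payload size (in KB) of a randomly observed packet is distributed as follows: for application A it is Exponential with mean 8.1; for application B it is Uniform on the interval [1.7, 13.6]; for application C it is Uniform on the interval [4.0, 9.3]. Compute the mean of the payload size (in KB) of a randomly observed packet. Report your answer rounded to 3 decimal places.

Component means — A: 8.1; B: 7.65; C: 6.65.
E[X] = 0.34·8.1 + 0.24·7.65 + 0.42·6.65 = 7.383.

7.383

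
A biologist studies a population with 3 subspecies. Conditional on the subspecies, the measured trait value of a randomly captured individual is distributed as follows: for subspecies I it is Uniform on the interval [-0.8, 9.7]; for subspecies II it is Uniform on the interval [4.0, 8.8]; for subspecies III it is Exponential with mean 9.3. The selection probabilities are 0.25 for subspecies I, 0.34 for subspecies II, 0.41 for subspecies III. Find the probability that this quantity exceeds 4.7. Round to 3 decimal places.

Conditional on each subspecies, P(X > 4.7): I: 0.47619; II: 0.854167; III: 0.603278.
By total probability, P(X > 4.7) = 0.25·0.47619 + 0.34·0.854167 + 0.41·0.603278 = 0.656808.

0.657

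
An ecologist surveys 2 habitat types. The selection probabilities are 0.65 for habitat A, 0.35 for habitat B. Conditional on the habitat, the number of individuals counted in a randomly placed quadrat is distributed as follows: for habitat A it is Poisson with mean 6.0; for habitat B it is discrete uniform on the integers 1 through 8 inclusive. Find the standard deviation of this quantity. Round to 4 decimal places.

2.4999

Per component, A: μ=6, E[X²]=42; B: μ=4.5, E[X²]=25.5.
E[X] = 0.65·6 + 0.35·4.5 = 5.475.
E[X²] = 0.65·42 + 0.35·25.5 = 36.225.
Var(X) = E[X²] − (E[X])² = 36.225 − 29.9756 = 6.24937.
SD(X) = √6.24937 = 2.49987.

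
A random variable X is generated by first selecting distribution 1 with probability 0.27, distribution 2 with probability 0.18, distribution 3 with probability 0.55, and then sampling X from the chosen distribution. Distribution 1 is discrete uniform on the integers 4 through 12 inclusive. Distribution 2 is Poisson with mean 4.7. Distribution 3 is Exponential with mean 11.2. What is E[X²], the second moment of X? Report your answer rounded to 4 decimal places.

For each component E[X²] = Var + (mean)², giving 1: 70.6667; 2: 26.79; 3: 250.88.
Overall E[X²] = 0.27·70.6667 + 0.18·26.79 + 0.55·250.88 = 161.886.

161.8862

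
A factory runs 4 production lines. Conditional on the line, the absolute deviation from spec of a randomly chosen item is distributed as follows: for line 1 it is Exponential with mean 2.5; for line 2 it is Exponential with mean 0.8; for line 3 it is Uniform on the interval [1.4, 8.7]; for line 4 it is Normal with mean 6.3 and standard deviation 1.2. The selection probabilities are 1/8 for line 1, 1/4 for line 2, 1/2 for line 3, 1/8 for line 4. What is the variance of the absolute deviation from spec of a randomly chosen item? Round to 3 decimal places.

Per component, 1: μ=2.5, E[X²]=12.5; 2: μ=0.8, E[X²]=1.28; 3: μ=5.05, E[X²]=29.9433; 4: μ=6.3, E[X²]=41.13.
E[X] = 0.125·2.5 + 0.25·0.8 + 0.5·5.05 + 0.125·6.3 = 3.825.
E[X²] = 0.125·12.5 + 0.25·1.28 + 0.5·29.9433 + 0.125·41.13 = 21.9954.
Var(X) = E[X²] − (E[X])² = 21.9954 − 14.6306 = 7.36479.

7.365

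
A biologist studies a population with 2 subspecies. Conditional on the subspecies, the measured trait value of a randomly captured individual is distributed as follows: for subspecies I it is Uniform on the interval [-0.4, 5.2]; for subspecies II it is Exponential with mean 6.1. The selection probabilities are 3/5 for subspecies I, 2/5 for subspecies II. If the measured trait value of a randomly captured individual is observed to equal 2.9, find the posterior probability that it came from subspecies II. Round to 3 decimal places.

Likelihoods f(2.9 | ·): I: 0.178571; II: 0.101907.
Posterior ∝ prior × likelihood. Numerator for II: 0.4·0.101907 = 0.0407626.
Normalizing constant: 0.6·0.178571 + 0.4·0.101907 = 0.147905.
P(II | observation) = 0.0407626 / 0.147905 = 0.275599.

0.276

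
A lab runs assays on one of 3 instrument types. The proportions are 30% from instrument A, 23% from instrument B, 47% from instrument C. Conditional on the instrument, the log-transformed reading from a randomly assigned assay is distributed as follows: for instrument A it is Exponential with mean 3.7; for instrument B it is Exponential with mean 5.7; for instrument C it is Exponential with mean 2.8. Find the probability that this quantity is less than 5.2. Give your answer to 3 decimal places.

Conditional on each instrument, P(X < 5.2): A: 0.754732; B: 0.598393; C: 0.843882.
By total probability, P(X < 5.2) = 0.3·0.754732 + 0.23·0.598393 + 0.47·0.843882 = 0.760675.

0.761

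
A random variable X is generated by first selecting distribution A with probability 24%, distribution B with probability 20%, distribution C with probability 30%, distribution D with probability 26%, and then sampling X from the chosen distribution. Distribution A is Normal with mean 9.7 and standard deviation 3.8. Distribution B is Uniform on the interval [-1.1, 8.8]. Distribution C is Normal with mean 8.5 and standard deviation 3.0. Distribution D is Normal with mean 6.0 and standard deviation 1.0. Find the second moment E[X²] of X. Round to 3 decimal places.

For each component E[X²] = Var + (mean)², giving A: 108.53; B: 22.99; C: 81.25; D: 37.
Overall E[X²] = 0.24·108.53 + 0.2·22.99 + 0.3·81.25 + 0.26·37 = 64.6402.

64.640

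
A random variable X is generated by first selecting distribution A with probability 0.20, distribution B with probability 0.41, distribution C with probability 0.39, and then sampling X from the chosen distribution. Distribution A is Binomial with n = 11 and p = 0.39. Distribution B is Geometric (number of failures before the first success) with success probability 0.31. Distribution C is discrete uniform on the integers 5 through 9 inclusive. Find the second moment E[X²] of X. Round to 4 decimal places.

29.0692

For each component E[X²] = Var + (mean)², giving A: 21.021; B: 12.1342; C: 51.
Overall E[X²] = 0.2·21.021 + 0.41·12.1342 + 0.39·51 = 29.0692.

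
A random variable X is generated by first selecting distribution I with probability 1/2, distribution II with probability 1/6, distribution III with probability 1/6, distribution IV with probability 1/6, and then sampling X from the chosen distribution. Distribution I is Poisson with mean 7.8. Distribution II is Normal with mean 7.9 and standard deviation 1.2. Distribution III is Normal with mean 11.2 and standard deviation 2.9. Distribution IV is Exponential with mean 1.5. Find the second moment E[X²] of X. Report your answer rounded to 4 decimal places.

68.0200

For each component E[X²] = Var + (mean)², giving I: 68.64; II: 63.85; III: 133.85; IV: 4.5.
Overall E[X²] = 0.5·68.64 + 0.166667·63.85 + 0.166667·133.85 + 0.166667·4.5 = 68.02.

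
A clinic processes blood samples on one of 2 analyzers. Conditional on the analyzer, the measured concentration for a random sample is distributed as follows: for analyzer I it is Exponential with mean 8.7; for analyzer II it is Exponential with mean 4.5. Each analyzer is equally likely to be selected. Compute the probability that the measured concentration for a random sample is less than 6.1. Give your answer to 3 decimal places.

Conditional on each analyzer, P(X < 6.1): I: 0.503985; II: 0.742196.
By total probability, P(X < 6.1) = 0.5·0.503985 + 0.5·0.742196 = 0.623091.

0.623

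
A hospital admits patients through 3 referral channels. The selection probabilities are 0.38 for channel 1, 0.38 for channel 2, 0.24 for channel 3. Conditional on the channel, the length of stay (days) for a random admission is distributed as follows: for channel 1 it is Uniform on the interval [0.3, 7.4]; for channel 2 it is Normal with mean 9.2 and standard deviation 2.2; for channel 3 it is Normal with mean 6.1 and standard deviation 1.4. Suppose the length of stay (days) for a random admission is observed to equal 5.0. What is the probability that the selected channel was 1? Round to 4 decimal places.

0.4659

Likelihoods f(5.0 | ·): 1: 0.140845; 2: 0.0293134; 3: 0.20928.
Posterior ∝ prior × likelihood. Numerator for 1: 0.38·0.140845 = 0.0535211.
Normalizing constant: 0.38·0.140845 + 0.38·0.0293134 + 0.24·0.20928 = 0.114887.
P(1 | observation) = 0.0535211 / 0.114887 = 0.465858.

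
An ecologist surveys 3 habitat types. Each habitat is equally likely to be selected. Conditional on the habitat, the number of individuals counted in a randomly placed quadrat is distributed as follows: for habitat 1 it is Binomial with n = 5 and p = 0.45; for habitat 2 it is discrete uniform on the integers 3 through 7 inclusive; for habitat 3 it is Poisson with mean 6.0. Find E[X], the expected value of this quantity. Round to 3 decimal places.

4.417

Component means — 1: 2.25; 2: 5; 3: 6.
E[X] = 0.333333·2.25 + 0.333333·5 + 0.333333·6 = 4.41667.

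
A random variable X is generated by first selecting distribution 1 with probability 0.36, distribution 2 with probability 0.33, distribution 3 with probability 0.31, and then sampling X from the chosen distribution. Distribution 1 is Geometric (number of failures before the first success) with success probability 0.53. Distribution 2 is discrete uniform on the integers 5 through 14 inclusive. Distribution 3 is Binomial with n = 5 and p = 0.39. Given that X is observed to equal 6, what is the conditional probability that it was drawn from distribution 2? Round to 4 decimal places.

0.9413

Likelihoods P(X=6 | ·): 1: 0.00571298; 2: 0.1; 3: 0.
Posterior ∝ prior × likelihood. Numerator for 2: 0.33·0.1 = 0.033.
Normalizing constant: 0.36·0.00571298 + 0.33·0.1 + 0.31·0 = 0.0350567.
P(2 | observation) = 0.033 / 0.0350567 = 0.941333.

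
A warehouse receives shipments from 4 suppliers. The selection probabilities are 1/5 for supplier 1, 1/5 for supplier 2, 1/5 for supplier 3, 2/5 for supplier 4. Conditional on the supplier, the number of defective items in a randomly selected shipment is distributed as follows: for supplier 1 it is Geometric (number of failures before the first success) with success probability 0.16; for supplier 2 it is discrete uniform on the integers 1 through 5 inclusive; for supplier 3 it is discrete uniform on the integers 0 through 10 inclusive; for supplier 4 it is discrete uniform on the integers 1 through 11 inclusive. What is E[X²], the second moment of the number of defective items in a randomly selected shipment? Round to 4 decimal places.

39.6750

For each component E[X²] = Var + (mean)², giving 1: 60.375; 2: 11; 3: 35; 4: 46.
Overall E[X²] = 0.2·60.375 + 0.2·11 + 0.2·35 + 0.4·46 = 39.675.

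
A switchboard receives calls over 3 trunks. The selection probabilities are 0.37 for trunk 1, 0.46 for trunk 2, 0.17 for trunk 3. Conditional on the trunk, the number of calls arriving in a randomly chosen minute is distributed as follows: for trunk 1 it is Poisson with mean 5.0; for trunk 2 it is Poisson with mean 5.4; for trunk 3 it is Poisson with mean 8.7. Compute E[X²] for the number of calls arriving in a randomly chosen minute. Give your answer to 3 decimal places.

For each component E[X²] = Var + (mean)², giving 1: 30; 2: 34.56; 3: 84.39.
Overall E[X²] = 0.37·30 + 0.46·34.56 + 0.17·84.39 = 41.3439.

41.344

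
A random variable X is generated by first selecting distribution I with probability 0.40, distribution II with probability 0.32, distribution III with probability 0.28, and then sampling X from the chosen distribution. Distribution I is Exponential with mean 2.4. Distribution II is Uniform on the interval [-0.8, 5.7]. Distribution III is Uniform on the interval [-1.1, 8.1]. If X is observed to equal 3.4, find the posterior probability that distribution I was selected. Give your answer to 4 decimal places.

0.3366

Likelihoods f(3.4 | ·): I: 0.10105; II: 0.153846; III: 0.108696.
Posterior ∝ prior × likelihood. Numerator for I: 0.4·0.10105 = 0.0404202.
Normalizing constant: 0.4·0.10105 + 0.32·0.153846 + 0.28·0.108696 = 0.120086.
P(I | observation) = 0.0404202 / 0.120086 = 0.336594.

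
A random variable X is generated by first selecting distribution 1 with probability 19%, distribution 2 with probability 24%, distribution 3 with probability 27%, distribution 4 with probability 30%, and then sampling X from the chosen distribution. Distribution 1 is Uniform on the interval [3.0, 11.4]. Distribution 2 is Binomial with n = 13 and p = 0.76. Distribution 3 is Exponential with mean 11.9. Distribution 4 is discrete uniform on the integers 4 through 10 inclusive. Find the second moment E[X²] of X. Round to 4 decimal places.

For each component E[X²] = Var + (mean)², giving 1: 57.72; 2: 99.9856; 3: 283.22; 4: 53.
Overall E[X²] = 0.19·57.72 + 0.24·99.9856 + 0.27·283.22 + 0.3·53 = 127.333.

127.3327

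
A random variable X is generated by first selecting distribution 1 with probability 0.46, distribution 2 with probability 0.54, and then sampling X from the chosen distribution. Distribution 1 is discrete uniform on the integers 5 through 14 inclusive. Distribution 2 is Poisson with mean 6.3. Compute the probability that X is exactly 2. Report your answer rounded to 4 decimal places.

Conditional on each component, P(X = 2): 1: 0; 2: 0.0364415.
By total probability, P(X = 2) = 0.46·0 + 0.54·0.0364415 = 0.0196784.

0.0197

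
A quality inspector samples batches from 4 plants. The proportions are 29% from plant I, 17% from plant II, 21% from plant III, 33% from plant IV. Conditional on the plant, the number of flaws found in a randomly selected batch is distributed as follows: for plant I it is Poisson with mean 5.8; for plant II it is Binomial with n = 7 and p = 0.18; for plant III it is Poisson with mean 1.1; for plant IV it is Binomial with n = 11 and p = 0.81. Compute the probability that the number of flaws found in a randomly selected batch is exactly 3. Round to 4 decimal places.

0.0598

Conditional on each plant, P(X = 3): I: 0.098452; II: 0.0922871; III: 0.0738419; IV: 0.000148925.
By total probability, P(X = 3) = 0.29·0.098452 + 0.17·0.0922871 + 0.21·0.0738419 + 0.33·0.000148925 = 0.0597958.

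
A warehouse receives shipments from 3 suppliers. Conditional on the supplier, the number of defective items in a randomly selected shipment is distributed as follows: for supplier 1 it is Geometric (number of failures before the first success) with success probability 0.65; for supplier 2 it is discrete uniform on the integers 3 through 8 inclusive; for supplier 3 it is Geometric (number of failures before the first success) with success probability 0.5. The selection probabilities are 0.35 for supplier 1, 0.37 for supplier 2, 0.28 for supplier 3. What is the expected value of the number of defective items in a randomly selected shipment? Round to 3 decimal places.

Component means — 1: 0.538462; 2: 5.5; 3: 1.
E[X] = 0.35·0.538462 + 0.37·5.5 + 0.28·1 = 2.50346.

2.503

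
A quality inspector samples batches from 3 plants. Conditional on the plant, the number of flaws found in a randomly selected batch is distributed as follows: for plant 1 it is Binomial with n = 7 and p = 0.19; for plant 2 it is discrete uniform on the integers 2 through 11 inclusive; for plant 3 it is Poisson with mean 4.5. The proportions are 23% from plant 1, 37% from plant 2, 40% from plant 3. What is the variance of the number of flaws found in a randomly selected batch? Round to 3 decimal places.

8.891

Per component, 1: μ=1.33, E[X²]=2.8462; 2: μ=6.5, E[X²]=50.5; 3: μ=4.5, E[X²]=24.75.
E[X] = 0.23·1.33 + 0.37·6.5 + 0.4·4.5 = 4.5109.
E[X²] = 0.23·2.8462 + 0.37·50.5 + 0.4·24.75 = 29.2396.
Var(X) = E[X²] − (E[X])² = 29.2396 − 20.3482 = 8.89141.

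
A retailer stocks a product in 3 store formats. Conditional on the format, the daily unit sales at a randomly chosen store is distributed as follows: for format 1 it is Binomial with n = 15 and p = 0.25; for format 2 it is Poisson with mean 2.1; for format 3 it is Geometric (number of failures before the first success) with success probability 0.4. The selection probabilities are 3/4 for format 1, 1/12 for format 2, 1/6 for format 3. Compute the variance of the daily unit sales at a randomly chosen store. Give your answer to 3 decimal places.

3.717

Per component, 1: μ=3.75, E[X²]=16.875; 2: μ=2.1, E[X²]=6.51; 3: μ=1.5, E[X²]=6.
E[X] = 0.75·3.75 + 0.0833333·2.1 + 0.166667·1.5 = 3.2375.
E[X²] = 0.75·16.875 + 0.0833333·6.51 + 0.166667·6 = 14.1988.
Var(X) = E[X²] − (E[X])² = 14.1988 − 10.4814 = 3.71734.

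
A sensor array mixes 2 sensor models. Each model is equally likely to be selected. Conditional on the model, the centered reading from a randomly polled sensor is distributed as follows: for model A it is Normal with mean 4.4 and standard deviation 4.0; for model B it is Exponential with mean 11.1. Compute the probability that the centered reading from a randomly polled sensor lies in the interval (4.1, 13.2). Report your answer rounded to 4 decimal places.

0.4513

Conditional on each model, P(4.1 < X < 13.2): A: 0.515989; B: 0.386702.
By total probability, P(4.1 < X < 13.2) = 0.5·0.515989 + 0.5·0.386702 = 0.451346.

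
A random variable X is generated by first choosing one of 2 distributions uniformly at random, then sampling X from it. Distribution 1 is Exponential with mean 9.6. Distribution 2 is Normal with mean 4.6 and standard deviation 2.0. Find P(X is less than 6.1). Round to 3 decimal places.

0.622

Conditional on each component, P(X < 6.1): 1: 0.470285; 2: 0.773373.
By total probability, P(X < 6.1) = 0.5·0.470285 + 0.5·0.773373 = 0.621829.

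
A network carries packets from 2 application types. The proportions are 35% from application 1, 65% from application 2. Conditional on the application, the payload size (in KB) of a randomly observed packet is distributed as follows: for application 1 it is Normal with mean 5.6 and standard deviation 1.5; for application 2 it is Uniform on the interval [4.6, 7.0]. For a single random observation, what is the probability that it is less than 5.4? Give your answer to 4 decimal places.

0.3731

Conditional on each application, P(X < 5.4): 1: 0.446965; 2: 0.333333.
By total probability, P(X < 5.4) = 0.35·0.446965 + 0.65·0.333333 = 0.373104.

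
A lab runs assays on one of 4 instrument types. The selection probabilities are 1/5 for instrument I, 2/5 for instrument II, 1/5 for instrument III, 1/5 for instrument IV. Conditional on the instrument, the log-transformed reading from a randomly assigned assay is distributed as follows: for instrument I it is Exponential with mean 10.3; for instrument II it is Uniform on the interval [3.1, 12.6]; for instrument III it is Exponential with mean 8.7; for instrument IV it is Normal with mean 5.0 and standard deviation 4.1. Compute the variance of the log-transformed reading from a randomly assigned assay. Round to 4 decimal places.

Per component, I: μ=10.3, E[X²]=212.18; II: μ=7.85, E[X²]=69.1433; III: μ=8.7, E[X²]=151.38; IV: μ=5, E[X²]=41.81.
E[X] = 0.2·10.3 + 0.4·7.85 + 0.2·8.7 + 0.2·5 = 7.94.
E[X²] = 0.2·212.18 + 0.4·69.1433 + 0.2·151.38 + 0.2·41.81 = 108.731.
Var(X) = E[X²] − (E[X])² = 108.731 − 63.0436 = 45.6877.

45.6877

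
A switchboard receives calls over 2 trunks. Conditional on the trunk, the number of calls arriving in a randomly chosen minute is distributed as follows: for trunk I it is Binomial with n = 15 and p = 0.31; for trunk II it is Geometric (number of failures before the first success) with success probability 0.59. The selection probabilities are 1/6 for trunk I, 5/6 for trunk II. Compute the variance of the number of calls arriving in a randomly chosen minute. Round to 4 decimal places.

Per component, I: μ=4.65, E[X²]=24.831; II: μ=0.694915, E[X²]=1.66073.
E[X] = 0.166667·4.65 + 0.833333·0.694915 = 1.3541.
E[X²] = 0.166667·24.831 + 0.833333·1.66073 = 5.52244.
Var(X) = E[X²] − (E[X])² = 5.52244 − 1.83358 = 3.68887.

3.6889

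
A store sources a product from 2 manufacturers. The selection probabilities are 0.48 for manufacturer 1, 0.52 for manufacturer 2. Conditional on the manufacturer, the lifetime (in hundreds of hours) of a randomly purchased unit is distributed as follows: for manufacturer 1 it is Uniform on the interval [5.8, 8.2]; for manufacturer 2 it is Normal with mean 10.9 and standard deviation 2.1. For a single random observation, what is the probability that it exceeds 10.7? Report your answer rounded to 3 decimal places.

0.280

Conditional on each manufacturer, P(X > 10.7): 1: 0; 2: 0.537937.
By total probability, P(X > 10.7) = 0.48·0 + 0.52·0.537937 = 0.279727.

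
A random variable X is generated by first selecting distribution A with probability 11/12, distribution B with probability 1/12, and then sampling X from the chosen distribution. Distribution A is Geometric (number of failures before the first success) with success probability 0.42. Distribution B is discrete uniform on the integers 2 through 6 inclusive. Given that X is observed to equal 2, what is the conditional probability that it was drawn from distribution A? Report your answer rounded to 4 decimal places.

0.8860

Likelihoods P(X=2 | ·): A: 0.141288; B: 0.2.
Posterior ∝ prior × likelihood. Numerator for A: 0.916667·0.141288 = 0.129514.
Normalizing constant: 0.916667·0.141288 + 0.0833333·0.2 = 0.146181.
P(A | observation) = 0.129514 / 0.146181 = 0.885986.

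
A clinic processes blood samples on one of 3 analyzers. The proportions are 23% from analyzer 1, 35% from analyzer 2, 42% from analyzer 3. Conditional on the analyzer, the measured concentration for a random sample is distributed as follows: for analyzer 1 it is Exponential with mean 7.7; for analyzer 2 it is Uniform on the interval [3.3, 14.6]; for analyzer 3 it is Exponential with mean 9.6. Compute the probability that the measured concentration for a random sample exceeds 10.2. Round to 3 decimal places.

Conditional on each analyzer, P(X > 10.2): 1: 0.265889; 2: 0.389381; 3: 0.345591.
By total probability, P(X > 10.2) = 0.23·0.265889 + 0.35·0.389381 + 0.42·0.345591 = 0.342586.

0.343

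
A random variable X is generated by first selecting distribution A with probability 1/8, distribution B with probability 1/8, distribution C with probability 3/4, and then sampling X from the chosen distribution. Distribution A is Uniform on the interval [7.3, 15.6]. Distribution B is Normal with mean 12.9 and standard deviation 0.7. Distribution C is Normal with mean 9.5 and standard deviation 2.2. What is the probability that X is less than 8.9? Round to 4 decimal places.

0.3185

Conditional on each component, P(X < 8.9): A: 0.192771; B: 5.50829e-09; C: 0.392531.
By total probability, P(X < 8.9) = 0.125·0.192771 + 0.125·5.50829e-09 + 0.75·0.392531 = 0.318495.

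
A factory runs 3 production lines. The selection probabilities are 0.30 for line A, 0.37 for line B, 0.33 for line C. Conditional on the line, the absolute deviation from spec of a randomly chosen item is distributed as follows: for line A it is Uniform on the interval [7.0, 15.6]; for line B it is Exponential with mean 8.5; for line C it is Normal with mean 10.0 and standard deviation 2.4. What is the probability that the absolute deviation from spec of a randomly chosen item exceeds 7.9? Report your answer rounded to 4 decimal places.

0.6817

Conditional on each line, P(X > 7.9): A: 0.895349; B: 0.394786; C: 0.809213.
By total probability, P(X > 7.9) = 0.3·0.895349 + 0.37·0.394786 + 0.33·0.809213 = 0.681716.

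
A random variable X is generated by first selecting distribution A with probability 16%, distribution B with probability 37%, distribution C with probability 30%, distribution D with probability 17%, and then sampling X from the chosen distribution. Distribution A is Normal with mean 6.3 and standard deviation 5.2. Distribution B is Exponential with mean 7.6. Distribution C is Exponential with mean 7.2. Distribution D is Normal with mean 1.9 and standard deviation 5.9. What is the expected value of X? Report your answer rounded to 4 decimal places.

6.3030

Component means — A: 6.3; B: 7.6; C: 7.2; D: 1.9.
E[X] = 0.16·6.3 + 0.37·7.6 + 0.3·7.2 + 0.17·1.9 = 6.303.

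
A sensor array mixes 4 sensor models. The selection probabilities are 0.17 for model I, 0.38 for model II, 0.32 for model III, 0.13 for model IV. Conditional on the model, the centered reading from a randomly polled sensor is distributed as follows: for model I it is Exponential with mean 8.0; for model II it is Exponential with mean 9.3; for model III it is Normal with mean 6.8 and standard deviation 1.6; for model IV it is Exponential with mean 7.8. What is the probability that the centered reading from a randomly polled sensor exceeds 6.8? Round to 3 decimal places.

Conditional on each model, P(X > 6.8): I: 0.427415; II: 0.481339; III: 0.5; IV: 0.4182.
By total probability, P(X > 6.8) = 0.17·0.427415 + 0.38·0.481339 + 0.32·0.5 + 0.13·0.4182 = 0.469936.

0.470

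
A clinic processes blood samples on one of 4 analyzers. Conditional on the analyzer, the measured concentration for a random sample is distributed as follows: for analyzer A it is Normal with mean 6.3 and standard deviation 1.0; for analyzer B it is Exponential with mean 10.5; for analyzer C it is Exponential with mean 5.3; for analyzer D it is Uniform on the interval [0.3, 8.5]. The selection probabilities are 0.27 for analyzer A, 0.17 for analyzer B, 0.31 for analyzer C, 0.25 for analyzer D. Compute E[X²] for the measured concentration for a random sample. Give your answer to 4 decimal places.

72.1279

For each component E[X²] = Var + (mean)², giving A: 40.69; B: 220.5; C: 56.18; D: 24.9633.
Overall E[X²] = 0.27·40.69 + 0.17·220.5 + 0.31·56.18 + 0.25·24.9633 = 72.1279.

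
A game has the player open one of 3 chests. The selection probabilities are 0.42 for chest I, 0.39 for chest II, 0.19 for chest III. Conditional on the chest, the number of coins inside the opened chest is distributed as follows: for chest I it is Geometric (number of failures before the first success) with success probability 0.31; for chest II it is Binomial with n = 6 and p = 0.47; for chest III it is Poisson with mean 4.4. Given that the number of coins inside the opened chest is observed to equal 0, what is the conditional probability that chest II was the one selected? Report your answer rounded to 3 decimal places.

0.061

Likelihoods P(X=0 | ·): I: 0.31; II: 0.0221644; III: 0.0122773.
Posterior ∝ prior × likelihood. Numerator for II: 0.39·0.0221644 = 0.0086441.
Normalizing constant: 0.42·0.31 + 0.39·0.0221644 + 0.19·0.0122773 = 0.141177.
P(II | observation) = 0.0086441 / 0.141177 = 0.0612289.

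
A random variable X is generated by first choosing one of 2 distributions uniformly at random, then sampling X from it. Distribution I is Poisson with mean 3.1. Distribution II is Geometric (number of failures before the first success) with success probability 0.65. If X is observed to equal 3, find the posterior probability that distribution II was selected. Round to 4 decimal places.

0.1108

Likelihoods P(X=3 | ·): I: 0.223677; II: 0.0278687.
Posterior ∝ prior × likelihood. Numerator for II: 0.5·0.0278687 = 0.0139344.
Normalizing constant: 0.5·0.223677 + 0.5·0.0278687 = 0.125773.
P(II | observation) = 0.0139344 / 0.125773 = 0.11079.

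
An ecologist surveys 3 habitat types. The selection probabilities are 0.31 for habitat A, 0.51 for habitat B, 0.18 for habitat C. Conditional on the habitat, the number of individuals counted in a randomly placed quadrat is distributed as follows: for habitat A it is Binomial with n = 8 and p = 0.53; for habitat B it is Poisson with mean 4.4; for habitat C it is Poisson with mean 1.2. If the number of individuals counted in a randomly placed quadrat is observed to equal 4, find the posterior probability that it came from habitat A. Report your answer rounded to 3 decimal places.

Likelihoods P(X=4 | ·): A: 0.269521; B: 0.191736; C: 0.0260232.
Posterior ∝ prior × likelihood. Numerator for A: 0.31·0.269521 = 0.0835516.
Normalizing constant: 0.31·0.269521 + 0.51·0.191736 + 0.18·0.0260232 = 0.186021.
P(A | observation) = 0.0835516 / 0.186021 = 0.449151.

0.449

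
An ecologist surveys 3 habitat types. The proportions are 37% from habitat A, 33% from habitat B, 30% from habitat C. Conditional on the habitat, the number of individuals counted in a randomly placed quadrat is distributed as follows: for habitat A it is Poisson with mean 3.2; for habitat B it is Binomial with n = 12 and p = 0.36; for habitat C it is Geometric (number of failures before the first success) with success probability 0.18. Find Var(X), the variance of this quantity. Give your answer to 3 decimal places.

Per component, A: μ=3.2, E[X²]=13.44; B: μ=4.32, E[X²]=21.4272; C: μ=4.55556, E[X²]=46.0617.
E[X] = 0.37·3.2 + 0.33·4.32 + 0.3·4.55556 = 3.97627.
E[X²] = 0.37·13.44 + 0.33·21.4272 + 0.3·46.0617 = 25.8623.
Var(X) = E[X²] − (E[X])² = 25.8623 − 15.8107 = 10.0516.

10.052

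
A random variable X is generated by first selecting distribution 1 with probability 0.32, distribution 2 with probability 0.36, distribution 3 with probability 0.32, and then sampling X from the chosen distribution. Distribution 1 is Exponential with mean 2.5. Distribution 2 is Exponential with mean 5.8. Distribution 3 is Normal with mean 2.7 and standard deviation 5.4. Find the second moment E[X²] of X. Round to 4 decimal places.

For each component E[X²] = Var + (mean)², giving 1: 12.5; 2: 67.28; 3: 36.45.
Overall E[X²] = 0.32·12.5 + 0.36·67.28 + 0.32·36.45 = 39.8848.

39.8848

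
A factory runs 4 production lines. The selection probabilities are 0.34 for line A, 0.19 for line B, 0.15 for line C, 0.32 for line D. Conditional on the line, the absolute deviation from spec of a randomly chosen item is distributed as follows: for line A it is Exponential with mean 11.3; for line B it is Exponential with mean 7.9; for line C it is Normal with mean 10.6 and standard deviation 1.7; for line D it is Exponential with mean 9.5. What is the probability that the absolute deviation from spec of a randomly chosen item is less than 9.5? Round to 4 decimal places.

Conditional on each line, P(X < 9.5): A: 0.568595; B: 0.699567; C: 0.258797; D: 0.632121.
By total probability, P(X < 9.5) = 0.34·0.568595 + 0.19·0.699567 + 0.15·0.258797 + 0.32·0.632121 = 0.567338.

0.5673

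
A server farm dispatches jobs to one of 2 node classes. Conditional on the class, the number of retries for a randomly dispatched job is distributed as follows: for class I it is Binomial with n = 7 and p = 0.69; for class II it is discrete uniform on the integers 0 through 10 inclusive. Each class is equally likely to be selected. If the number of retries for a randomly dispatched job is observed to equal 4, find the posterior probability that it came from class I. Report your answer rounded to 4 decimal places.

0.7222

Likelihoods P(X=4 | ·): I: 0.236347; II: 0.0909091.
Posterior ∝ prior × likelihood. Numerator for I: 0.5·0.236347 = 0.118173.
Normalizing constant: 0.5·0.236347 + 0.5·0.0909091 = 0.163628.
P(I | observation) = 0.118173 / 0.163628 = 0.722208.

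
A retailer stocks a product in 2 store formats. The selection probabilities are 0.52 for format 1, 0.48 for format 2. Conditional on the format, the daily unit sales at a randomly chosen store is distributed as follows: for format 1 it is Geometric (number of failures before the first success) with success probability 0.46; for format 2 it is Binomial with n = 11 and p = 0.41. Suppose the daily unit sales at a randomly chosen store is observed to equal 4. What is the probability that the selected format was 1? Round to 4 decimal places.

Likelihoods P(X=4 | ·): 1: 0.0391141; 2: 0.232067.
Posterior ∝ prior × likelihood. Numerator for 1: 0.52·0.0391141 = 0.0203393.
Normalizing constant: 0.52·0.0391141 + 0.48·0.232067 = 0.131731.
P(1 | observation) = 0.0203393 / 0.131731 = 0.1544.

0.1544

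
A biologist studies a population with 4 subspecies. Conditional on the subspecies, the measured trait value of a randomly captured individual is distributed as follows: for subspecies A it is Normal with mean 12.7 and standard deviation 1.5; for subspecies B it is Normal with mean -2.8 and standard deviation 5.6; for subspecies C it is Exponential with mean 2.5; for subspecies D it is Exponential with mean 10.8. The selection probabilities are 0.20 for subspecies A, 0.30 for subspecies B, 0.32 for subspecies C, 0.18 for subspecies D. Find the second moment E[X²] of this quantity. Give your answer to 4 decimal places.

90.4584

For each component E[X²] = Var + (mean)², giving A: 163.54; B: 39.2; C: 12.5; D: 233.28.
Overall E[X²] = 0.2·163.54 + 0.3·39.2 + 0.32·12.5 + 0.18·233.28 = 90.4584.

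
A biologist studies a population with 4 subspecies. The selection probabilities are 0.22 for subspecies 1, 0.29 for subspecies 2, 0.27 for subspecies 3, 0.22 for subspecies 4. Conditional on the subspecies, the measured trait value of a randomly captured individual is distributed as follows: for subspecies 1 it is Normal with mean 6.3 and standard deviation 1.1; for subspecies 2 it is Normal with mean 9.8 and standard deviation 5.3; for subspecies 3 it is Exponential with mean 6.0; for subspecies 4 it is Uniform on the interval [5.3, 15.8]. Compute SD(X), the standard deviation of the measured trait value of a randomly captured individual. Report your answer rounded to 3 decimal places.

Per component, 1: μ=6.3, E[X²]=40.9; 2: μ=9.8, E[X²]=124.13; 3: μ=6, E[X²]=72; 4: μ=10.55, E[X²]=120.49.
E[X] = 0.22·6.3 + 0.29·9.8 + 0.27·6 + 0.22·10.55 = 8.169.
E[X²] = 0.22·40.9 + 0.29·124.13 + 0.27·72 + 0.22·120.49 = 90.9435.
Var(X) = E[X²] − (E[X])² = 90.9435 − 66.7326 = 24.2109.
SD(X) = √24.2109 = 4.92046.

4.920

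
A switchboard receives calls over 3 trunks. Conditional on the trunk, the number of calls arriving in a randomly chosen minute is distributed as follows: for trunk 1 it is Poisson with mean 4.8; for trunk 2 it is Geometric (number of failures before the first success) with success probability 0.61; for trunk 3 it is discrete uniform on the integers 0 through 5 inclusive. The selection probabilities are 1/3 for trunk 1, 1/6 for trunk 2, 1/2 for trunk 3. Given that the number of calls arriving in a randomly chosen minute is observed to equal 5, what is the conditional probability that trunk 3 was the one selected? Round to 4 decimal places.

0.5848

Likelihoods P(X=5 | ·): 1: 0.174748; 2: 0.00550368; 3: 0.166667.
Posterior ∝ prior × likelihood. Numerator for 3: 0.5·0.166667 = 0.0833333.
Normalizing constant: 0.333333·0.174748 + 0.166667·0.00550368 + 0.5·0.166667 = 0.1425.
P(3 | observation) = 0.0833333 / 0.1425 = 0.584796.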